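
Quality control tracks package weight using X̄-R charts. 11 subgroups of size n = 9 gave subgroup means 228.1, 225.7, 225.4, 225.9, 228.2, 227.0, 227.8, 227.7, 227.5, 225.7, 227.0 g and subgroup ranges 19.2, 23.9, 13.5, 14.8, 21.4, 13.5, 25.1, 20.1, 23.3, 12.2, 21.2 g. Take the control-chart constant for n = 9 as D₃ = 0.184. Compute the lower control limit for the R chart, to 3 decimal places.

R̄ = (19.2 + 23.9 + 13.5 + 14.8 + 21.4 + 13.5 + 25.1 + 20.1 + 23.3 + 12.2 + 21.2) / 11 = 208.2000 / 11 = 18.9273
LCL_R = D₃·R̄ = 0.184 × 18.9273 = 3.4826

3.483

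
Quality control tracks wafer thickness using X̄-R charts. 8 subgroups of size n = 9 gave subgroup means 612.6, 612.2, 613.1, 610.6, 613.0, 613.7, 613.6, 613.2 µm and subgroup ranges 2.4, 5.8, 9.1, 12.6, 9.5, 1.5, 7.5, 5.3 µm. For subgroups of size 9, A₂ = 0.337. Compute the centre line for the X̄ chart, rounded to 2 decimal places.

X̄̄ = (612.6 + 612.2 + 613.1 + 610.6 + 613.0 + 613.7 + 613.6 + 613.2) / 8 = 4902.0000 / 8 = 612.7500
CL = X̄̄ = 612.7500

612.75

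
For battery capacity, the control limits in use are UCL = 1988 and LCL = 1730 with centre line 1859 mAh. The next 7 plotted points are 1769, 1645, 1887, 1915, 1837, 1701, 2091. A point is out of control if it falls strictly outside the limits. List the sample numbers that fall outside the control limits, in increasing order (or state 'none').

Compare each point to [1730, 1988]: sample 2 = 1645 < LCL; sample 6 = 1701 < LCL; sample 7 = 2091 > UCL.

2, 6, 7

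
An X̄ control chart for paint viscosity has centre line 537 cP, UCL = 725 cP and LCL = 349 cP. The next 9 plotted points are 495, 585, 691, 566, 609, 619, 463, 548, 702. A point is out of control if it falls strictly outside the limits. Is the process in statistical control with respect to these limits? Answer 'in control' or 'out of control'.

in control

All 9 points lie within [349, 725].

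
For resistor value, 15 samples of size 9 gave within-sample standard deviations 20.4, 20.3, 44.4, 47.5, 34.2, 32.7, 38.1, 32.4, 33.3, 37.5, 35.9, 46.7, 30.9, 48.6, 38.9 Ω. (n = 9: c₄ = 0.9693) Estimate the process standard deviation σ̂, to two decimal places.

37.26

s̄ = (20.4 + 20.3 + 44.4 + 47.5 + 34.2 + 32.7 + 38.1 + 32.4 + 33.3 + 37.5 + 35.9 + 46.7 + 30.9 + 48.6 + 38.9) / 15 = 36.1200
σ̂ = s̄ / c₄ = 36.1200 / 0.9693 = 37.2640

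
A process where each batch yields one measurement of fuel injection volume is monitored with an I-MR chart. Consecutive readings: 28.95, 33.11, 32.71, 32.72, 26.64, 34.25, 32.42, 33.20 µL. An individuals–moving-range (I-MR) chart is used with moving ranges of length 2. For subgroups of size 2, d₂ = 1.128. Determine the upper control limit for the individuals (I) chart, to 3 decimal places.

X̄ = (28.95 + 33.11 + 32.71 + 32.72 + 26.64 + 34.25 + 32.42 + 33.20) / 8 = 31.7500
Moving ranges: 4.16, 0.40, 0.01, 6.08, 7.61, 1.83, 0.78; M̄R̄ = 20.8700 / 7 = 2.9814
UCL = X̄ + 3·M̄R̄/d₂ = 31.7500 + 3 × 2.9814 / 1.128 = 39.6793

39.679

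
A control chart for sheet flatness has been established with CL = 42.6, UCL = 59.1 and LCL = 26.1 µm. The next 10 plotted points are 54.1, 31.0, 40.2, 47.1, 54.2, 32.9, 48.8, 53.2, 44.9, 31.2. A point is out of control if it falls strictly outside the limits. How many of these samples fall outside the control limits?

0

All 10 points lie within [26.1, 59.1].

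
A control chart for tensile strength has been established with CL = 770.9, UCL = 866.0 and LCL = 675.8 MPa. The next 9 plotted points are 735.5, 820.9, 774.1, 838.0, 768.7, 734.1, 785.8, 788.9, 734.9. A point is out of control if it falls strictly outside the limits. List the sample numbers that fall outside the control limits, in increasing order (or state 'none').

All 9 points lie within [675.8, 866.0].

none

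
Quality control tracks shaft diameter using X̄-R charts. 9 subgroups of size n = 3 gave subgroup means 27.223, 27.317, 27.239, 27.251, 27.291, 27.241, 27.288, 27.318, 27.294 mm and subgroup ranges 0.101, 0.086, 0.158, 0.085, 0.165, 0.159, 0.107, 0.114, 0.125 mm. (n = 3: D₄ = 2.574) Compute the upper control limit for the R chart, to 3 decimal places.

R̄ = (0.101 + 0.086 + 0.158 + 0.085 + 0.165 + 0.159 + 0.107 + 0.114 + 0.125) / 9 = 1.1000 / 9 = 0.1222
UCL_R = D₄·R̄ = 2.574 × 0.1222 = 0.3146

0.315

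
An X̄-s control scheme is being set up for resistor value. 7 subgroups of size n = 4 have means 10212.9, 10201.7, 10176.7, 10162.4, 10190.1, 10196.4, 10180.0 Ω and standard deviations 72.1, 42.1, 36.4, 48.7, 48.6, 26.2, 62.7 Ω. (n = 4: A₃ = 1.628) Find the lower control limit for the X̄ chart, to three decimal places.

X̄̄ = (10212.9 + 10201.7 + 10176.7 + 10162.4 + 10190.1 + 10196.4 + 10180.0) / 7 = 10188.6000
s̄ = (72.1 + 42.1 + 36.4 + 48.7 + 48.6 + 26.2 + 62.7) / 7 = 48.1143
LCL = X̄̄ − A₃·s̄ = 10188.6000 − 1.628 × 48.1143 = 10110.2699

10110.270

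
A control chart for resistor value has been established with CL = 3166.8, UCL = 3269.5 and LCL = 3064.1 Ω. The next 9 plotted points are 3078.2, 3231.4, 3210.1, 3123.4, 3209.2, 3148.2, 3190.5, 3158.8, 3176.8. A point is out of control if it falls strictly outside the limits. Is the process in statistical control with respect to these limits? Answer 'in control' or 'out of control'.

All 9 points lie within [3064.1, 3269.5].

in control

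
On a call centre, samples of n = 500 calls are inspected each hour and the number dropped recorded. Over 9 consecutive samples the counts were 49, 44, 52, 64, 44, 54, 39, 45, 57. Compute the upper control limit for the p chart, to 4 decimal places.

p̄ = Σdᵢ / (k·n) = 448 / (9 × 500) = 0.09956
UCL = p̄ + 3·√(p̄(1−p̄)/n) = 0.09956 + 3 × √(0.09956×0.90044/500) = 0.09956 + 3 × 0.01339 = 0.13973

0.1397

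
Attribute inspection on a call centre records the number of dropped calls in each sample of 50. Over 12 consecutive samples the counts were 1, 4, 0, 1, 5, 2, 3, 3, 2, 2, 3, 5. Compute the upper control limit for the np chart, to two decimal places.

7.28

p̄ = Σdᵢ / (k·n) = 31 / (12 × 50) = 0.05167
UCL = np̄ + 3·√(np̄(1−p̄)) = 2.5833 + 3 × √(2.5833×0.94833) = 2.5833 + 3 × 1.5652 = 7.2789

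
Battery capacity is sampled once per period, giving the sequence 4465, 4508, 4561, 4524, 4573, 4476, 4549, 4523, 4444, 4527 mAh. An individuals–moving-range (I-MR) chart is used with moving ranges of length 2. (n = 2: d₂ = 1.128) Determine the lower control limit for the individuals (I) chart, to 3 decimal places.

4355.426

X̄ = (4465 + 4508 + 4561 + 4524 + 4573 + 4476 + 4549 + 4523 + 4444 + 4527) / 10 = 4515.0000
Moving ranges: 43, 53, 37, 49, 97, 73, 26, 79, 83; M̄R̄ = 540.0000 / 9 = 60.0000
LCL = X̄ − 3·M̄R̄/d₂ = 4515.0000 − 3 × 60.0000 / 1.128 = 4355.4255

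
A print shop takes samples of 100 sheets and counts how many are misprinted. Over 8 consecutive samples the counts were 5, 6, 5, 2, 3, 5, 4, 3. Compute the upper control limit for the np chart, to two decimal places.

10.09

p̄ = Σdᵢ / (k·n) = 33 / (8 × 100) = 0.04125
UCL = np̄ + 3·√(np̄(1−p̄)) = 4.1250 + 3 × √(4.1250×0.95875) = 4.1250 + 3 × 1.9887 = 10.0910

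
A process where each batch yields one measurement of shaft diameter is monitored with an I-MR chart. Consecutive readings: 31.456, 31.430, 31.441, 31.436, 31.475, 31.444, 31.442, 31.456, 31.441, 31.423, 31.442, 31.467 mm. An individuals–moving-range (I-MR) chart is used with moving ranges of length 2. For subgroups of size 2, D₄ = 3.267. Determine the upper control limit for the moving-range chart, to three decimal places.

0.061

Moving ranges: 0.026, 0.011, 0.005, 0.039, 0.031, 0.002, 0.014, 0.015, 0.018, 0.019, 0.025; M̄R̄ = 0.2050 / 11 = 0.0186
UCL_MR = D₄·M̄R̄ = 3.267 × 0.0186 = 0.0609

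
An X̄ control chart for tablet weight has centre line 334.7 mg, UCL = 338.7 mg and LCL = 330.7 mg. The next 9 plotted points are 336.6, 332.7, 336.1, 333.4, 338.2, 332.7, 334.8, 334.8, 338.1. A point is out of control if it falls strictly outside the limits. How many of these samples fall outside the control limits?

0

All 9 points lie within [330.7, 338.7].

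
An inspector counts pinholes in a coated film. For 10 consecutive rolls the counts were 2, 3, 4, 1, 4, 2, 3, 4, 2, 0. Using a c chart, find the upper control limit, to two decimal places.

7.24

c̄ = (2 + 3 + 4 + 1 + 4 + 2 + 3 + 4 + 2 + 0) / 10 = 25 / 10 = 2.5000
UCL = c̄ + 3√c̄ = 2.5000 + 3 × √2.5000 = 2.5000 + 3 × 1.5811 = 7.2434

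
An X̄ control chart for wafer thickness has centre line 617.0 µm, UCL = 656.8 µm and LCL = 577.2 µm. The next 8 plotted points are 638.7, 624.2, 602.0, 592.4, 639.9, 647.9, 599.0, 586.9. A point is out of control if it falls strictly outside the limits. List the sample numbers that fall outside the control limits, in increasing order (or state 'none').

All 8 points lie within [577.2, 656.8].

none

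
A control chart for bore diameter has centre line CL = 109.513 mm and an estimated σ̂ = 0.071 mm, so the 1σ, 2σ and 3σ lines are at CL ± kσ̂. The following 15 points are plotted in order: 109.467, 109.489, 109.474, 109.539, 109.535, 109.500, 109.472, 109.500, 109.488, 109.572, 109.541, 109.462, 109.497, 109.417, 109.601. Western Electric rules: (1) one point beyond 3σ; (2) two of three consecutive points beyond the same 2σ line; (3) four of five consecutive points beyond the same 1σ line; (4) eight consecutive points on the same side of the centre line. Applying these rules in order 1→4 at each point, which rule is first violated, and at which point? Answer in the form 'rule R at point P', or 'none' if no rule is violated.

none

Zone of each point (C = within 1σ̂, B = 1σ̂–2σ̂, A = 2σ̂–3σ̂, * = beyond 3σ̂; sign = side of CL): 1:-C, 2:-C, 3:-C, 4:+C, 5:+C, 6:-C, 7:-C, 8:-C, 9:-C, 10:+C, 11:+C, 12:-C, 13:-C, 14:-B, 15:+B
No rule fires across all 15 points.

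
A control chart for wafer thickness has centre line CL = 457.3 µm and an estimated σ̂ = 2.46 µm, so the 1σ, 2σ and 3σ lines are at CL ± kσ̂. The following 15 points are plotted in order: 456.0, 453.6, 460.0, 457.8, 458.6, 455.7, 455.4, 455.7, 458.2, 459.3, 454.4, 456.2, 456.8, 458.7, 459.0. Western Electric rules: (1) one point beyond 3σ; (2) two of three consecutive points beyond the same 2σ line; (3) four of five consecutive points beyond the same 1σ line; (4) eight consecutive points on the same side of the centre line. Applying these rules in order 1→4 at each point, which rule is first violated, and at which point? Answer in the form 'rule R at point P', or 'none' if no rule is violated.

Zone of each point (C = within 1σ̂, B = 1σ̂–2σ̂, A = 2σ̂–3σ̂, * = beyond 3σ̂; sign = side of CL): 1:-C, 2:-B, 3:+B, 4:+C, 5:+C, 6:-C, 7:-C, 8:-C, 9:+C, 10:+C, 11:-B, 12:-C, 13:-C, 14:+C, 15:+C
No rule fires across all 15 points.

none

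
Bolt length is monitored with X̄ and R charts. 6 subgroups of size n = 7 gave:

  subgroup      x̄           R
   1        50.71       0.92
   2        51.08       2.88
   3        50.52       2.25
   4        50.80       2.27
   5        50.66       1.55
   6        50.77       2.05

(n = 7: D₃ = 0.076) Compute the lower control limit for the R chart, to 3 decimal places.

0.151

R̄ = (0.92 + 2.88 + 2.25 + 2.27 + 1.55 + 2.05) / 6 = 11.9200 / 6 = 1.9867
LCL_R = D₃·R̄ = 0.076 × 1.9867 = 0.1510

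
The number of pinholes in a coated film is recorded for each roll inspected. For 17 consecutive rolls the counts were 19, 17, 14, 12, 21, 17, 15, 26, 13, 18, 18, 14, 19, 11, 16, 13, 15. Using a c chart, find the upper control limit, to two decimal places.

c̄ = (19 + 17 + 14 + 12 + 21 + 17 + 15 + 26 + 13 + 18 + 18 + 14 + 19 + 11 + 16 + 13 + 15) / 17 = 278 / 17 = 16.3529
UCL = c̄ + 3√c̄ = 16.3529 + 3 × √16.3529 = 16.3529 + 3 × 4.0439 = 28.4846

28.48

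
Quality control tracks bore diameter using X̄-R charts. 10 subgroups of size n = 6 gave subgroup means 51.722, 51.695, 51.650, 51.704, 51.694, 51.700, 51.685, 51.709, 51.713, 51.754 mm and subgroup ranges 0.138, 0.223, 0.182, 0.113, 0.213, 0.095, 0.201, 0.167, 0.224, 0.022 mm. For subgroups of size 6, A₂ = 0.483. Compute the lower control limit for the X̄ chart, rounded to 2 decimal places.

51.63

X̄̄ = (51.722 + 51.695 + 51.650 + 51.704 + 51.694 + 51.700 + 51.685 + 51.709 + 51.713 + 51.754) / 10 = 517.0260 / 10 = 51.7026
R̄ = (0.138 + 0.223 + 0.182 + 0.113 + 0.213 + 0.095 + 0.201 + 0.167 + 0.224 + 0.022) / 10 = 1.5780 / 10 = 0.1578
LCL = X̄̄ − A₂·R̄ = 51.7026 − 0.483 × 0.1578 = 51.6264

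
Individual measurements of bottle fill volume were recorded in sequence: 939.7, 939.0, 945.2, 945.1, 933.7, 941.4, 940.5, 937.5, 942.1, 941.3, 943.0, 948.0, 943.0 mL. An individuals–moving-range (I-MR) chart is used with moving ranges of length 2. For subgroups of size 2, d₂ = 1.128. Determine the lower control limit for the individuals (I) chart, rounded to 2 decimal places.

X̄ = (939.7 + 939.0 + 945.2 + 945.1 + 933.7 + 941.4 + 940.5 + 937.5 + 942.1 + 941.3 + 943.0 + 948.0 + 943.0) / 13 = 941.5000
Moving ranges: 0.7, 6.2, 0.1, 11.4, 7.7, 0.9, 3.0, 4.6, 0.8, 1.7, 5.0, 5.0; M̄R̄ = 47.1000 / 12 = 3.9250
LCL = X̄ − 3·M̄R̄/d₂ = 941.5000 − 3 × 3.9250 / 1.128 = 931.0612

931.06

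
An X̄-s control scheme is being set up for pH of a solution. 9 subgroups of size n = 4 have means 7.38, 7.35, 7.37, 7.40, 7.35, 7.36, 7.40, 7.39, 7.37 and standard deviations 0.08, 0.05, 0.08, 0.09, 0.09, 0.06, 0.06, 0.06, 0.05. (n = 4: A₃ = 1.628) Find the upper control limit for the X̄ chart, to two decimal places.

7.49

X̄̄ = (7.38 + 7.35 + 7.37 + 7.40 + 7.35 + 7.36 + 7.40 + 7.39 + 7.37) / 9 = 7.3744
s̄ = (0.08 + 0.05 + 0.08 + 0.09 + 0.09 + 0.06 + 0.06 + 0.06 + 0.05) / 9 = 0.0689
UCL = X̄̄ + A₃·s̄ = 7.3744 + 1.628 × 0.0689 = 7.4866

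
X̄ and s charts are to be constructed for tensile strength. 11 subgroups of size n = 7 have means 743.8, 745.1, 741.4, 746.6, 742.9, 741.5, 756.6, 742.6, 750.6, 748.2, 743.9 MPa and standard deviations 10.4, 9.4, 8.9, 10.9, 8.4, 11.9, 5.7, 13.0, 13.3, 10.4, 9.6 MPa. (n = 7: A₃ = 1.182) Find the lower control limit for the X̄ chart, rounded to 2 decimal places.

733.72

X̄̄ = (743.8 + 745.1 + 741.4 + 746.6 + 742.9 + 741.5 + 756.6 + 742.6 + 750.6 + 748.2 + 743.9) / 11 = 745.7455
s̄ = (10.4 + 9.4 + 8.9 + 10.9 + 8.4 + 11.9 + 5.7 + 13.0 + 13.3 + 10.4 + 9.6) / 11 = 10.1727
LCL = X̄̄ − A₃·s̄ = 745.7455 − 1.182 × 10.1727 = 733.7213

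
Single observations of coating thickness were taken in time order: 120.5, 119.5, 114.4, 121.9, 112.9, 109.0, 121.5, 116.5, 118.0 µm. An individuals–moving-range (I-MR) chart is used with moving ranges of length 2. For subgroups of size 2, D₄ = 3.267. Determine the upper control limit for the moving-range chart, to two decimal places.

Moving ranges: 1.0, 5.1, 7.5, 9.0, 3.9, 12.5, 5.0, 1.5; M̄R̄ = 45.5000 / 8 = 5.6875
UCL_MR = D₄·M̄R̄ = 3.267 × 5.6875 = 18.5811

18.58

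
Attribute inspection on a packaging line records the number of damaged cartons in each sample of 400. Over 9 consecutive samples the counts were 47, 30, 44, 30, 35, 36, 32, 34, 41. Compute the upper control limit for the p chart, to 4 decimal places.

p̄ = Σdᵢ / (k·n) = 329 / (9 × 400) = 0.09139
UCL = p̄ + 3·√(p̄(1−p̄)/n) = 0.09139 + 3 × √(0.09139×0.90861/400) = 0.09139 + 3 × 0.01441 = 0.13461

0.1346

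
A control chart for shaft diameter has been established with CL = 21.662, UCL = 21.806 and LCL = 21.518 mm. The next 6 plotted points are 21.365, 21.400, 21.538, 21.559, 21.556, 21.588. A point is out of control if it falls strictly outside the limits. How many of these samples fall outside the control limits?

2

Compare each point to [21.518, 21.806]: sample 1 = 21.365 < LCL; sample 2 = 21.400 < LCL.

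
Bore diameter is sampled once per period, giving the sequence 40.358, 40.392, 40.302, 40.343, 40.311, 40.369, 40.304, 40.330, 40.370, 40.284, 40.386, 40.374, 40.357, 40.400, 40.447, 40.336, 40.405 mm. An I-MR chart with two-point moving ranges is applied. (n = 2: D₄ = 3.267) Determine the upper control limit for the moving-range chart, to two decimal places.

0.18

Moving ranges: 0.034, 0.090, 0.041, 0.032, 0.058, 0.065, 0.026, 0.040, 0.086, 0.102, 0.012, 0.017, 0.043, 0.047, 0.111, 0.069; M̄R̄ = 0.8730 / 16 = 0.0546
UCL_MR = D₄·M̄R̄ = 3.267 × 0.0546 = 0.1783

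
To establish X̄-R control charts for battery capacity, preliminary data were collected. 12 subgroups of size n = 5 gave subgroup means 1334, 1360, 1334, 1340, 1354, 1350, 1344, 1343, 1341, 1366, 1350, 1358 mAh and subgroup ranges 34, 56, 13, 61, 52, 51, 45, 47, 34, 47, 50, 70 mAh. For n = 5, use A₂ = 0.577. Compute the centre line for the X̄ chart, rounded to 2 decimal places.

X̄̄ = (1334 + 1360 + 1334 + 1340 + 1354 + 1350 + 1344 + 1343 + 1341 + 1366 + 1350 + 1358) / 12 = 16174.0000 / 12 = 1347.8333
CL = X̄̄ = 1347.8333

1347.83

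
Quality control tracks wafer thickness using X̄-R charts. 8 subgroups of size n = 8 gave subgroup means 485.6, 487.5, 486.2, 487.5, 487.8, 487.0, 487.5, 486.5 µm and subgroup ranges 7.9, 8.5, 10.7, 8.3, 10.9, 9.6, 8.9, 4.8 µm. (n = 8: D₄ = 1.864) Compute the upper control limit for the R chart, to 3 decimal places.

R̄ = (7.9 + 8.5 + 10.7 + 8.3 + 10.9 + 9.6 + 8.9 + 4.8) / 8 = 69.6000 / 8 = 8.7000
UCL_R = D₄·R̄ = 1.864 × 8.7000 = 16.2168

16.217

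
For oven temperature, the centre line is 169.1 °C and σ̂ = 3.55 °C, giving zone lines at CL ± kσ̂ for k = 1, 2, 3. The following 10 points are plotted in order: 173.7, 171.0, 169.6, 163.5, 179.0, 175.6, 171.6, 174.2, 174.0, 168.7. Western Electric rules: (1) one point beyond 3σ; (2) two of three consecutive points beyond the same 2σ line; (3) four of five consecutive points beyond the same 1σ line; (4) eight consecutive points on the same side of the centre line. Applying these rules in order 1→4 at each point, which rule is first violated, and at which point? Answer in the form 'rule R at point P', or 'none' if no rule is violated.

rule 3 at point 9

Zone of each point (C = within 1σ̂, B = 1σ̂–2σ̂, A = 2σ̂–3σ̂, * = beyond 3σ̂; sign = side of CL): 1:+B, 2:+C, 3:+C, 4:-B, 5:+A, 6:+B, 7:+C, 8:+B, 9:+B, 10:-C
Rule 3 (four of five consecutive points beyond the same 1σ limit) is satisfied at point 9.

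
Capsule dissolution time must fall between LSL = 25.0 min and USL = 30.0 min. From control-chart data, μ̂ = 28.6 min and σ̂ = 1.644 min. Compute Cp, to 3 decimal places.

Cp = (USL − LSL) / (6σ̂) = (30.0 − 25.0) / (6 × 1.644) = 5.0000 / 9.8640 = 0.5069

0.507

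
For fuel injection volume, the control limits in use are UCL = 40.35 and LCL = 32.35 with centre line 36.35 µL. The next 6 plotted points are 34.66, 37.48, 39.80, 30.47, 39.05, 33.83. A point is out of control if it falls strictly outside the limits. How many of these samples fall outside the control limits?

1

Compare each point to [32.35, 40.35]: sample 4 = 30.47 < LCL.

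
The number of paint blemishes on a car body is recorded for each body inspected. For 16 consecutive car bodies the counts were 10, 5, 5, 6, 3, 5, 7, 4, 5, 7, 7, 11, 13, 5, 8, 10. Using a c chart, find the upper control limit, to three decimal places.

14.839

c̄ = (10 + 5 + 5 + 6 + 3 + 5 + 7 + 4 + 5 + 7 + 7 + 11 + 13 + 5 + 8 + 10) / 16 = 111 / 16 = 6.9375
UCL = c̄ + 3√c̄ = 6.9375 + 3 × √6.9375 = 6.9375 + 3 × 2.6339 = 14.8392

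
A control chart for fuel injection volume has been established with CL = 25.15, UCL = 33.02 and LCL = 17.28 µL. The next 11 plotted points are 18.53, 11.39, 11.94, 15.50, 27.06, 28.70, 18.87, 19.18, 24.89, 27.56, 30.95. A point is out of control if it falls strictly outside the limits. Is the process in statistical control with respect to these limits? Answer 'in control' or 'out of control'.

Compare each point to [17.28, 33.02]: sample 2 = 11.39 < LCL; sample 3 = 11.94 < LCL; sample 4 = 15.50 < LCL.

out of control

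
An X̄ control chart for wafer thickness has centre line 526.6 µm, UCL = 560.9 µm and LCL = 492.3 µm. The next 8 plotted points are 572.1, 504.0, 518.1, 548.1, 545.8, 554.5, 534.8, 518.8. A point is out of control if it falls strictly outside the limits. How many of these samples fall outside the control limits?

Compare each point to [492.3, 560.9]: sample 1 = 572.1 > UCL.

1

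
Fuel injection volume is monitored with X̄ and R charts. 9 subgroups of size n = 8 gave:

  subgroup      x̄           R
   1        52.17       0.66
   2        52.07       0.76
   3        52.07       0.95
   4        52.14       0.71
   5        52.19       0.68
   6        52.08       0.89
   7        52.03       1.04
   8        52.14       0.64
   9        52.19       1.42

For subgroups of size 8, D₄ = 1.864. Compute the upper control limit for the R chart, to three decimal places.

1.605

R̄ = (0.66 + 0.76 + 0.95 + 0.71 + 0.68 + 0.89 + 1.04 + 0.64 + 1.42) / 9 = 7.7500 / 9 = 0.8611
UCL_R = D₄·R̄ = 1.864 × 0.8611 = 1.6051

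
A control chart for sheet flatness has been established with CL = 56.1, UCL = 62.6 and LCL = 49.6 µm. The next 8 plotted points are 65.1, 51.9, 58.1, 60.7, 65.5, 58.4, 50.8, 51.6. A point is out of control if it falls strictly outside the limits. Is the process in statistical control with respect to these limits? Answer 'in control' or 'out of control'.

Compare each point to [49.6, 62.6]: sample 1 = 65.1 > UCL; sample 5 = 65.5 > UCL.

out of control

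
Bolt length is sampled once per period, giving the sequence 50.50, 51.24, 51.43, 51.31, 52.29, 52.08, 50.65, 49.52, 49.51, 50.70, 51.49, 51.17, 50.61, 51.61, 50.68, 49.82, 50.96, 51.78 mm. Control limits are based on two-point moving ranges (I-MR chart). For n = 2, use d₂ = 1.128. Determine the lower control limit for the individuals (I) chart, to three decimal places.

X̄ = (50.50 + 51.24 + 51.43 + 51.31 + 52.29 + 52.08 + 50.65 + 49.52 + 49.51 + 50.70 + 51.49 + 51.17 + 50.61 + 51.61 + 50.68 + 49.82 + 50.96 + 51.78) / 18 = 50.9639
Moving ranges: 0.74, 0.19, 0.12, 0.98, 0.21, 1.43, 1.13, 0.01, 1.19, 0.79, 0.32, 0.56, 1.00, 0.93, 0.86, 1.14, 0.82; M̄R̄ = 12.4200 / 17 = 0.7306
LCL = X̄ − 3·M̄R̄/d₂ = 50.9639 − 3 × 0.7306 / 1.128 = 49.0208

49.021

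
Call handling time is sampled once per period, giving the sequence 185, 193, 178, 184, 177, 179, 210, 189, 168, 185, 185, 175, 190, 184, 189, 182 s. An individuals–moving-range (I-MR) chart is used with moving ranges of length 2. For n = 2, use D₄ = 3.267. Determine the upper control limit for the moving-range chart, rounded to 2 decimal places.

Moving ranges: 8, 15, 6, 7, 2, 31, 21, 21, 17, 0, 10, 15, 6, 5, 7; M̄R̄ = 171.0000 / 15 = 11.4000
UCL_MR = D₄·M̄R̄ = 3.267 × 11.4000 = 37.2438

37.24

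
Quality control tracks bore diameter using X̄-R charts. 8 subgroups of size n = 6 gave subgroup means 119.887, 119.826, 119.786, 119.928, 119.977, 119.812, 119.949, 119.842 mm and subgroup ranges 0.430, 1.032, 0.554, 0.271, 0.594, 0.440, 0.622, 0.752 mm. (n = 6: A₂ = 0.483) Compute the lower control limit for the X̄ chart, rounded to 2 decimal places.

119.59

X̄̄ = (119.887 + 119.826 + 119.786 + 119.928 + 119.977 + 119.812 + 119.949 + 119.842) / 8 = 959.0070 / 8 = 119.8759
R̄ = (0.430 + 1.032 + 0.554 + 0.271 + 0.594 + 0.440 + 0.622 + 0.752) / 8 = 4.6950 / 8 = 0.5869
LCL = X̄̄ − A₂·R̄ = 119.8759 − 0.483 × 0.5869 = 119.5924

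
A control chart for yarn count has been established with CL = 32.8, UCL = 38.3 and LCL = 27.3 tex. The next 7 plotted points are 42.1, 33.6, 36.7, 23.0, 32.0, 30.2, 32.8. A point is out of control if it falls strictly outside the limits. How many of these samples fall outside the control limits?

2

Compare each point to [27.3, 38.3]: sample 1 = 42.1 > UCL; sample 4 = 23.0 < LCL.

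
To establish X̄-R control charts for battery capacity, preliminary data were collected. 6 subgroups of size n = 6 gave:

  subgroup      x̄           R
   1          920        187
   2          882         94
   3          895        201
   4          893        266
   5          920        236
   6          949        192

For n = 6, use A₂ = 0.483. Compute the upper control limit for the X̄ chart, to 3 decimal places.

X̄̄ = (920 + 882 + 895 + 893 + 920 + 949) / 6 = 5459.0000 / 6 = 909.8333
R̄ = (187 + 94 + 201 + 266 + 236 + 192) / 6 = 1176.0000 / 6 = 196.0000
UCL = X̄̄ + A₂·R̄ = 909.8333 + 0.483 × 196.0000 = 1004.5013

1004.501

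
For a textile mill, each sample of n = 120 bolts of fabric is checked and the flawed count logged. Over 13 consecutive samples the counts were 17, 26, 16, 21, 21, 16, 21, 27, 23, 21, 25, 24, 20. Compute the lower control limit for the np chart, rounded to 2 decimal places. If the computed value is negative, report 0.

8.81

p̄ = Σdᵢ / (k·n) = 278 / (13 × 120) = 0.17821
LCL = np̄ − 3·√(np̄(1−p̄)) = 21.3846 − 3 × 4.1921 = 8.8083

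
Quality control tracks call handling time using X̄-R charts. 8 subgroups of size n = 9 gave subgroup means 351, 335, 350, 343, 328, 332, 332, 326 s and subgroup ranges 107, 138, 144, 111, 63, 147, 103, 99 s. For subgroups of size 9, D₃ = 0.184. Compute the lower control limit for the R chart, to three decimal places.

R̄ = (107 + 138 + 144 + 111 + 63 + 147 + 103 + 99) / 8 = 912.0000 / 8 = 114.0000
LCL_R = D₃·R̄ = 0.184 × 114.0000 = 20.9760

20.976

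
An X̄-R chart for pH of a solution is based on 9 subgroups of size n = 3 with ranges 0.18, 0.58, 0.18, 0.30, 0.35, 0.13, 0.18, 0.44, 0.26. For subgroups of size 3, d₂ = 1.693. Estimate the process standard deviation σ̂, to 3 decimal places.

0.171

R̄ = (0.18 + 0.58 + 0.18 + 0.30 + 0.35 + 0.13 + 0.18 + 0.44 + 0.26) / 9 = 0.2889
σ̂ = R̄ / d₂ = 0.2889 / 1.693 = 0.1706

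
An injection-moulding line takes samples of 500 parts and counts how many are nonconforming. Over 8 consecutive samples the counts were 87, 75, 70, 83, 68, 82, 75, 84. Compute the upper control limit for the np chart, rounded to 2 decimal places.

102.34

p̄ = Σdᵢ / (k·n) = 624 / (8 × 500) = 0.15600
UCL = np̄ + 3·√(np̄(1−p̄)) = 78.0000 + 3 × √(78.0000×0.84400) = 78.0000 + 3 × 8.1137 = 102.3411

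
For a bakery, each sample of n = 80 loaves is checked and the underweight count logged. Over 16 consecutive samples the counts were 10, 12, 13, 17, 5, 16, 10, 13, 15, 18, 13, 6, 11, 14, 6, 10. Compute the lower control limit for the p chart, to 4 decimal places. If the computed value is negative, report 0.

0.0287

p̄ = Σdᵢ / (k·n) = 189 / (16 × 80) = 0.14766
LCL = p̄ − 3·√(p̄(1−p̄)/n) = 0.14766 − 3 × 0.03966 = 0.02867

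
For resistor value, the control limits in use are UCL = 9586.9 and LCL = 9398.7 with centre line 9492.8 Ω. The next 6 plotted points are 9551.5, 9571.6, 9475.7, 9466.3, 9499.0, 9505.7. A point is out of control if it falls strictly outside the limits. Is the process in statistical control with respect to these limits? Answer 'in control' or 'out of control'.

in control

All 6 points lie within [9398.7, 9586.9].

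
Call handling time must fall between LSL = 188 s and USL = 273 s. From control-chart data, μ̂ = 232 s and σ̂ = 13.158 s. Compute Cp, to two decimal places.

Cp = (USL − LSL) / (6σ̂) = (273 − 188) / (6 × 13.158) = 85.0000 / 78.9480 = 1.0767

1.08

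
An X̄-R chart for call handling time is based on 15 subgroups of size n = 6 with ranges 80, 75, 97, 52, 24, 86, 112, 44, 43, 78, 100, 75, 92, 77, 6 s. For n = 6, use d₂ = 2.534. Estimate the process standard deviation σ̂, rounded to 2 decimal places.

R̄ = (80 + 75 + 97 + 52 + 24 + 86 + 112 + 44 + 43 + 78 + 100 + 75 + 92 + 77 + 6) / 15 = 69.4000
σ̂ = R̄ / d₂ = 69.4000 / 2.534 = 27.3875

27.39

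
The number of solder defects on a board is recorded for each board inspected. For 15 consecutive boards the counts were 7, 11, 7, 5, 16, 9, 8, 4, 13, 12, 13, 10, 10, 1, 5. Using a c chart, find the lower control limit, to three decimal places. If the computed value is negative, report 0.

0.000

c̄ = (7 + 11 + 7 + 5 + 16 + 9 + 8 + 4 + 13 + 12 + 13 + 10 + 10 + 1 + 5) / 15 = 131 / 15 = 8.7333
LCL = c̄ − 3√c̄ = 8.7333 − 3 × 2.9552 = -0.1323 → 0 (cannot be negative)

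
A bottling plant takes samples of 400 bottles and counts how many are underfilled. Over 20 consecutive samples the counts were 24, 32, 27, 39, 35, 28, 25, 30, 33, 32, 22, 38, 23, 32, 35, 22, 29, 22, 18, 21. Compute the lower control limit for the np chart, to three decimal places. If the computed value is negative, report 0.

p̄ = Σdᵢ / (k·n) = 567 / (20 × 400) = 0.07087
LCL = np̄ − 3·√(np̄(1−p̄)) = 28.3500 − 3 × 5.1323 = 12.9530

12.953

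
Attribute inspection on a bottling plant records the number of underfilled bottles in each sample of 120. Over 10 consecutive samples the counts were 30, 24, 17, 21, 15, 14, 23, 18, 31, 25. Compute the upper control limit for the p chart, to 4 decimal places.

0.2873

p̄ = Σdᵢ / (k·n) = 218 / (10 × 120) = 0.18167
UCL = p̄ + 3·√(p̄(1−p̄)/n) = 0.18167 + 3 × √(0.18167×0.81833/120) = 0.18167 + 3 × 0.03520 = 0.28726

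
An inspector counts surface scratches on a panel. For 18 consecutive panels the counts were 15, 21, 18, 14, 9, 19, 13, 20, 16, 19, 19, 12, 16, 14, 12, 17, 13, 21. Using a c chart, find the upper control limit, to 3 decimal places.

c̄ = (15 + 21 + 18 + 14 + 9 + 19 + 13 + 20 + 16 + 19 + 19 + 12 + 16 + 14 + 12 + 17 + 13 + 21) / 18 = 288 / 18 = 16.0000
UCL = c̄ + 3√c̄ = 16.0000 + 3 × √16.0000 = 16.0000 + 3 × 4.0000 = 28.0000

28.000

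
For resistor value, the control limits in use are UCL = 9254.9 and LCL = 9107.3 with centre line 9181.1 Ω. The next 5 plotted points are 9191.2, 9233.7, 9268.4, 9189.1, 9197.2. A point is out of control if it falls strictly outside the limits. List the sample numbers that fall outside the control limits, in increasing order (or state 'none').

3

Compare each point to [9107.3, 9254.9]: sample 3 = 9268.4 > UCL.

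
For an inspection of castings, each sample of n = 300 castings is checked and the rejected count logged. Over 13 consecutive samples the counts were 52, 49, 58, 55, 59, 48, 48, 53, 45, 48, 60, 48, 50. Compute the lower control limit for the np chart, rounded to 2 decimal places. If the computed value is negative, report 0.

32.13

p̄ = Σdᵢ / (k·n) = 673 / (13 × 300) = 0.17256
LCL = np̄ − 3·√(np̄(1−p̄)) = 51.7692 − 3 × 6.5449 = 32.1345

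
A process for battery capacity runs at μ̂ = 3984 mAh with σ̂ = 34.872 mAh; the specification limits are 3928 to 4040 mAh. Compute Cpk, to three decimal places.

0.535

Cpu = (USL − μ̂) / (3σ̂) = (4040 − 3984) / (3 × 34.872) = 0.5353; Cpl = (μ̂ − LSL) / (3σ̂) = (3984 − 3928) / (3 × 34.872) = 0.5353; Cpk = min(Cpu, Cpl) = 0.5353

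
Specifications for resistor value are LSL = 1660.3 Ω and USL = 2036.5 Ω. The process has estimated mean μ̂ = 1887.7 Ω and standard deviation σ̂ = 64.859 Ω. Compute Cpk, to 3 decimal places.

Cpu = (USL − μ̂) / (3σ̂) = (2036.5 − 1887.7) / (3 × 64.859) = 0.7647; Cpl = (μ̂ − LSL) / (3σ̂) = (1887.7 − 1660.3) / (3 × 64.859) = 1.1687; Cpk = min(Cpu, Cpl) = 0.7647

0.765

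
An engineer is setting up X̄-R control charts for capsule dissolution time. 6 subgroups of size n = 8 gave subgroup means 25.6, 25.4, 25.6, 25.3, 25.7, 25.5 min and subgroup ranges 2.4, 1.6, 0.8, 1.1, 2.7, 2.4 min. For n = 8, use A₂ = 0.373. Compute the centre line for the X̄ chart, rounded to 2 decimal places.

X̄̄ = (25.6 + 25.4 + 25.6 + 25.3 + 25.7 + 25.5) / 6 = 153.1000 / 6 = 25.5167
CL = X̄̄ = 25.5167

25.52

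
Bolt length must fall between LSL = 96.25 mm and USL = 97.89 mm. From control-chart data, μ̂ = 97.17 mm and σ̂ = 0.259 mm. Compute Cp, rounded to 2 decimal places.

1.06

Cp = (USL − LSL) / (6σ̂) = (97.89 − 96.25) / (6 × 0.259) = 1.6400 / 1.5540 = 1.0553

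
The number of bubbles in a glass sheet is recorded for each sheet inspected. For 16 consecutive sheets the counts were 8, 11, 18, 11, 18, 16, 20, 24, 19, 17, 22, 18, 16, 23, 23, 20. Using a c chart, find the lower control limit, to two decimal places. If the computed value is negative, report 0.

c̄ = (8 + 11 + 18 + 11 + 18 + 16 + 20 + 24 + 19 + 17 + 22 + 18 + 16 + 23 + 23 + 20) / 16 = 284 / 16 = 17.7500
LCL = c̄ − 3√c̄ = 17.7500 − 3 × 4.2131 = 5.1108

5.11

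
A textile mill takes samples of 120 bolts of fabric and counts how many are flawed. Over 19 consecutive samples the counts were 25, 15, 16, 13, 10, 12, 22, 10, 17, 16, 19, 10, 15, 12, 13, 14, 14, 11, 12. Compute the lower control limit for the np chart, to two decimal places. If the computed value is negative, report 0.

p̄ = Σdᵢ / (k·n) = 276 / (19 × 120) = 0.12105
LCL = np̄ − 3·√(np̄(1−p̄)) = 14.5263 − 3 × 3.5732 = 3.8067

3.81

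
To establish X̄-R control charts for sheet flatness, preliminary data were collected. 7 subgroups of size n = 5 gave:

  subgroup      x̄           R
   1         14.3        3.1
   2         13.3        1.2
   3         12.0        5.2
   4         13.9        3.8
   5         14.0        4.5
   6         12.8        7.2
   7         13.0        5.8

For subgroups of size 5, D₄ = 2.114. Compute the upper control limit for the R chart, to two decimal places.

R̄ = (3.1 + 1.2 + 5.2 + 3.8 + 4.5 + 7.2 + 5.8) / 7 = 30.8000 / 7 = 4.4000
UCL_R = D₄·R̄ = 2.114 × 4.4000 = 9.3016

9.30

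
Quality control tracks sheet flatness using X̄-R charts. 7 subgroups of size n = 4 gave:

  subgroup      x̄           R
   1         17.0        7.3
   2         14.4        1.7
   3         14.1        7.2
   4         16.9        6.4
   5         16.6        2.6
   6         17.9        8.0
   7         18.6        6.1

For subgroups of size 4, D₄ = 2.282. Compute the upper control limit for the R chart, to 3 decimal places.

12.812

R̄ = (7.3 + 1.7 + 7.2 + 6.4 + 2.6 + 8.0 + 6.1) / 7 = 39.3000 / 7 = 5.6143
UCL_R = D₄·R̄ = 2.282 × 5.6143 = 12.8118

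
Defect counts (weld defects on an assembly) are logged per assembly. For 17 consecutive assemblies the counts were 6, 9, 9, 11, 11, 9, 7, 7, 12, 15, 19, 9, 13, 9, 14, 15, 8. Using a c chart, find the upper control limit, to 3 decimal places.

20.608

c̄ = (6 + 9 + 9 + 11 + 11 + 9 + 7 + 7 + 12 + 15 + 19 + 9 + 13 + 9 + 14 + 15 + 8) / 17 = 183 / 17 = 10.7647
UCL = c̄ + 3√c̄ = 10.7647 + 3 × √10.7647 = 10.7647 + 3 × 3.2810 = 20.6076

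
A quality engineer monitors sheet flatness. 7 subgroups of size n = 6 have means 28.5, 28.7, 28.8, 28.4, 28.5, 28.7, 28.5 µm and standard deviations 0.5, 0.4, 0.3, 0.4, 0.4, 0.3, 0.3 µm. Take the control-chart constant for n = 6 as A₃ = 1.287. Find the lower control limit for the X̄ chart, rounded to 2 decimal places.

X̄̄ = (28.5 + 28.7 + 28.8 + 28.4 + 28.5 + 28.7 + 28.5) / 7 = 28.5857
s̄ = (0.5 + 0.4 + 0.3 + 0.4 + 0.4 + 0.3 + 0.3) / 7 = 0.3714
LCL = X̄̄ − A₃·s̄ = 28.5857 − 1.287 × 0.3714 = 28.1077

28.11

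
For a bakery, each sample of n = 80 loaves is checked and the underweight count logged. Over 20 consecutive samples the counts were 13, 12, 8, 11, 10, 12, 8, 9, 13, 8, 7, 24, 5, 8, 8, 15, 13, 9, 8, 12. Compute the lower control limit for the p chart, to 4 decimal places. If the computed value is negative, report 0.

0.0192

p̄ = Σdᵢ / (k·n) = 213 / (20 × 80) = 0.13312
LCL = p̄ − 3·√(p̄(1−p̄)/n) = 0.13312 − 3 × 0.03798 = 0.01918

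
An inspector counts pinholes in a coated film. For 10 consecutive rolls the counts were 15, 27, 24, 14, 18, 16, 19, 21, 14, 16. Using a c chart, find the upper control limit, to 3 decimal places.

c̄ = (15 + 27 + 24 + 14 + 18 + 16 + 19 + 21 + 14 + 16) / 10 = 184 / 10 = 18.4000
UCL = c̄ + 3√c̄ = 18.4000 + 3 × √18.4000 = 18.4000 + 3 × 4.2895 = 31.2686

31.269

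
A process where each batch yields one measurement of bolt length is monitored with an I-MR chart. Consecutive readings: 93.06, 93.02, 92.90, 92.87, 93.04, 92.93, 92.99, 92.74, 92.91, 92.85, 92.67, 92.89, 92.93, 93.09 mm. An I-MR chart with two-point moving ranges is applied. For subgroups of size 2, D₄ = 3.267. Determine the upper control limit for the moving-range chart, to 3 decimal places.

Moving ranges: 0.04, 0.12, 0.03, 0.17, 0.11, 0.06, 0.25, 0.17, 0.06, 0.18, 0.22, 0.04, 0.16; M̄R̄ = 1.6100 / 13 = 0.1238
UCL_MR = D₄·M̄R̄ = 3.267 × 0.1238 = 0.4046

0.405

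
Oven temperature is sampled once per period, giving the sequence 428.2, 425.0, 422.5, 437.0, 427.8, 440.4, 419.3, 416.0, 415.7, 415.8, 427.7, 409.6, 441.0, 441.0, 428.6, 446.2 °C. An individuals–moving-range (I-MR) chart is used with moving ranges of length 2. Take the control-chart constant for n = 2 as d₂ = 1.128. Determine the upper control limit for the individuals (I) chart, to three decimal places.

X̄ = (428.2 + 425.0 + 422.5 + 437.0 + 427.8 + 440.4 + 419.3 + 416.0 + 415.7 + 415.8 + 427.7 + 409.6 + 441.0 + 441.0 + 428.6 + 446.2) / 16 = 427.6125
Moving ranges: 3.2, 2.5, 14.5, 9.2, 12.6, 21.1, 3.3, 0.3, 0.1, 11.9, 18.1, 31.4, 0.0, 12.4, 17.6; M̄R̄ = 158.2000 / 15 = 10.5467
UCL = X̄ + 3·M̄R̄/d₂ = 427.6125 + 3 × 10.5467 / 1.128 = 455.6621

455.662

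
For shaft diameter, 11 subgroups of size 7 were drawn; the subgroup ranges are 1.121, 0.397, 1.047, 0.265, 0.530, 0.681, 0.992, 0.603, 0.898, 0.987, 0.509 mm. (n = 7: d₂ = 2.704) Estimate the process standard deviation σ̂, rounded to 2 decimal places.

0.27

R̄ = (1.121 + 0.397 + 1.047 + 0.265 + 0.530 + 0.681 + 0.992 + 0.603 + 0.898 + 0.987 + 0.509) / 11 = 0.7300
σ̂ = R̄ / d₂ = 0.7300 / 2.704 = 0.2700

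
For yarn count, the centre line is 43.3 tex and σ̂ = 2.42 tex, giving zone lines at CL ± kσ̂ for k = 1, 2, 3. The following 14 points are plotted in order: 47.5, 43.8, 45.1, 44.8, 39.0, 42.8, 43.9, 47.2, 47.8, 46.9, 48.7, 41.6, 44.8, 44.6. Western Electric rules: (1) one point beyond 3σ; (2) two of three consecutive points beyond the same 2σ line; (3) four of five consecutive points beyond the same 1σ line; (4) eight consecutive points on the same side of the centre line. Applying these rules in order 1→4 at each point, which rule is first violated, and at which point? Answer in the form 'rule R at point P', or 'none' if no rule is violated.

rule 3 at point 11

Zone of each point (C = within 1σ̂, B = 1σ̂–2σ̂, A = 2σ̂–3σ̂, * = beyond 3σ̂; sign = side of CL): 1:+B, 2:+C, 3:+C, 4:+C, 5:-B, 6:-C, 7:+C, 8:+B, 9:+B, 10:+B, 11:+A, 12:-C, 13:+C, 14:+C
Rule 3 (four of five consecutive points beyond the same 1σ limit) is satisfied at point 11.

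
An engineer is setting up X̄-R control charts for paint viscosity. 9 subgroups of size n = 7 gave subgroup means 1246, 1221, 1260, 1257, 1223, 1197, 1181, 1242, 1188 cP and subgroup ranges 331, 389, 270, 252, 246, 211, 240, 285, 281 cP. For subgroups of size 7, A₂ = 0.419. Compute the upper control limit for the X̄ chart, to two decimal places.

X̄̄ = (1246 + 1221 + 1260 + 1257 + 1223 + 1197 + 1181 + 1242 + 1188) / 9 = 11015.0000 / 9 = 1223.8889
R̄ = (331 + 389 + 270 + 252 + 246 + 211 + 240 + 285 + 281) / 9 = 2505.0000 / 9 = 278.3333
UCL = X̄̄ + A₂·R̄ = 1223.8889 + 0.419 × 278.3333 = 1340.5106

1340.51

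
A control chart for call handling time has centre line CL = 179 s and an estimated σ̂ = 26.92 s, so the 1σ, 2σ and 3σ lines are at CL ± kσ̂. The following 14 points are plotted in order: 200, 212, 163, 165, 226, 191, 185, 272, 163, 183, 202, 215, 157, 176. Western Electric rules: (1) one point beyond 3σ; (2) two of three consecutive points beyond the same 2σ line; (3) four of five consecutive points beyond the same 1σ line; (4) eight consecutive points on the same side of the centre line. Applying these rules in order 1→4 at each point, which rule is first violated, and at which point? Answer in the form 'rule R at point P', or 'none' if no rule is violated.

Zone of each point (C = within 1σ̂, B = 1σ̂–2σ̂, A = 2σ̂–3σ̂, * = beyond 3σ̂; sign = side of CL): 1:+C, 2:+B, 3:-C, 4:-C, 5:+B, 6:+C, 7:+C, 8:+*, 9:-C, 10:+C, 11:+C, 12:+B, 13:-C, 14:-C
Rule 1 (one point beyond the 3σ limits) is satisfied at point 8.

rule 1 at point 8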